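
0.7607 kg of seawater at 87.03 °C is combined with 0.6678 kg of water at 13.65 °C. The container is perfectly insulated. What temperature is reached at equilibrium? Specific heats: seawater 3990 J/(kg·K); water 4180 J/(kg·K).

Conservation of energy gives ΣQ = 0:
0.7607×3990×(T − 87.03) + 0.6678×4180×(T − 13.65) = 0
(3035.2 + 2791.4) T = 3035.2×87.03 + 2791.4×13.65
T ≈ 51.88 °C

T_f ≈ 51.9 °C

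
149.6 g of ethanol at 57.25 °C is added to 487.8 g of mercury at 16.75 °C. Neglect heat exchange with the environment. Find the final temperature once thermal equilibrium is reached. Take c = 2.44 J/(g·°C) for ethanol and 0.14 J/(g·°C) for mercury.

T_f ≈ 50.9 °C

T_f = Σ m_i c_i T_i / Σ m_i c_i:
T_f = (365.02·57.25 + 68.29·16.75) / (365.02 + 68.29)
    = 22042 / 433.32 ≈ 50.87 °C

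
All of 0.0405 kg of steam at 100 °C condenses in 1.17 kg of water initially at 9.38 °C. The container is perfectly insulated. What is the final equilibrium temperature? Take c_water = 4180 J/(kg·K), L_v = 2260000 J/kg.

T_f ≈ 30.5 °C

Sum of m c ΔT and latent-heat terms is zero:
steam→water at 100 °C releases m L_v = 0.0405×2260000 = 91530; condensed water 100 °C→T: 169.29(T − 100); original water: 4890.6(T − 9.38)
5059.9 T = 91530 + 16929 + 45874 = 154333
T ≈ 30.50 °C, under the boiling point, so the assumption holds.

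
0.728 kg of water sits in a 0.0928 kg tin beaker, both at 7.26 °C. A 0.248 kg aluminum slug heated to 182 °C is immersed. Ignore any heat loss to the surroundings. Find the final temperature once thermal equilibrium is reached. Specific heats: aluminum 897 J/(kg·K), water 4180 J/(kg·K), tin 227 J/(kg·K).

With ΣQ=0 the equilibrium temperature is the m·c-weighted mean:
T_f = (222.46·182 + 3043·7.26 + 21.07·7.26) / (222.46 + 3043 + 21.07)
    = 62732 / 3286.6 ≈ 19.09 °C

T_f ≈ 19.1 °C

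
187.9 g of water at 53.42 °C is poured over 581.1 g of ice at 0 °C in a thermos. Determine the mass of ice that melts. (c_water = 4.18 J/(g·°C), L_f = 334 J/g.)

Cooling the water to 0 °C releases 187.9×4.18×53.42 = 41957 J.
Fully melting the ice requires m_ice L_f = 581.1×334 = 194087 J.
Since 41957 < 194087 J, not all the ice melts; equilibrium is at 0 °C.
Mass melted = 41957/334 ≈ 125.6 g.

m_melted ≈ 126 g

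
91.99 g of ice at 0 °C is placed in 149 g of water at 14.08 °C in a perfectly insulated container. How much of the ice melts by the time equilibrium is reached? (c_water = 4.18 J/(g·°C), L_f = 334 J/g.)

m_melted ≈ 26.3 g

Cooling the water to 0 °C releases 149·4.18·14.08 = 8769.3 J.
Fully melting the ice requires m_ice L_f = 91.99·334 = 30725 J.
That's not enough to melt it all — equilibrium is at 0 °C with ice remaining.
m_melted·334 = 8769.3  ⇒  m_melted ≈ 26.26 g.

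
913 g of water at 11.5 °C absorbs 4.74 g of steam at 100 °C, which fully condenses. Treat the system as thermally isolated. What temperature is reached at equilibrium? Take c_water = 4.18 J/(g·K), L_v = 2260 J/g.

T_f ≈ 14.7 °C

Energy balance with sensible and latent terms:
condense steam: −4.74×2260 = −10712; condensate cools 100→T: 4.74×4.18×(T − 100) = 19.81(T − 100); water warms: 913×4.18×(T − 11.5) = 3816.3(T − 11.5)
3836.2 T = 10712 + 1981.3 + 43888 = 56582
T ≈ 14.75 °C, under the boiling point, so the assumption holds.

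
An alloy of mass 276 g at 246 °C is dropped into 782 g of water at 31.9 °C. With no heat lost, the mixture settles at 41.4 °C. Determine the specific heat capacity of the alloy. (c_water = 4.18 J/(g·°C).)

c ≈ 0.55 J/(g·°C)

Energy conservation, ΣQ = 0:
276×c×(41.4 − 246) + 782×4.18×(41.4 − 31.9) = 0
-56470 c = -31053
c = -31053/-56470 ≈ 0.5499 J/(g·°C)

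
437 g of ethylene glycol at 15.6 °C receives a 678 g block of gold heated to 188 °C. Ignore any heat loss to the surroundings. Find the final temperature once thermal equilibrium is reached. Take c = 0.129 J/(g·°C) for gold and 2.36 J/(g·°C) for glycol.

T_f ≈ 29.1 °C

|Q_gold| = |Q_glycol|:
678·0.129·(188 − T) = 437·2.36·(T − 15.6)
87.46(188 − T) = 1031.3(T − 15.6)
1118.8 T = 32531  ⇒  T ≈ 29.08 °C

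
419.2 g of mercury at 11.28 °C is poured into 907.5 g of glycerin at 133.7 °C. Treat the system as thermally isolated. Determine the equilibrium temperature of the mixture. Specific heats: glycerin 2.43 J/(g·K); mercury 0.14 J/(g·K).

T_f ≈ 130.5 °C

Heat gained plus heat lost sum to zero:
907.5·2.43·(T − 133.7) + 419.2·0.14·(T − 11.28) = 0
2205.2(T − 133.7) + 58.69(T − 11.28) = 0
(2205.2 + 58.69) T = 2205.2·133.7 + 58.69·11.28
T ≈ 130.53 °C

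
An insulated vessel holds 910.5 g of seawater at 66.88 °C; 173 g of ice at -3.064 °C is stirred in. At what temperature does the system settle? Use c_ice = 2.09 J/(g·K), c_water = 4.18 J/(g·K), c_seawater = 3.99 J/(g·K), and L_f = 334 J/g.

Taking heat into each body as positive, Σ m c ΔT = 0:
ice -3.064→0 °C: 173×2.09×3.064 = 1107.9; latent heat to melt: 173×334 = 57782; meltwater 0→T: 173×4.18×T = 723.14 T; seawater cools: 910.5×3.99×(T − 66.88) = 3632.9(T − 66.88)
4356 T = 242968 − 58890 = 184078
T ≈ 42.26 °C. Since T > 0 °C, the all-ice-melts assumption holds.

T_f ≈ 42.3 °C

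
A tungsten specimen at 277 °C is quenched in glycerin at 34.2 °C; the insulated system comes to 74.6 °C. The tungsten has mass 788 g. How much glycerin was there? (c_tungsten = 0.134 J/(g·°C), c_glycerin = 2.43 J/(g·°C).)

Energy conservation, ΣQ = 0:
788·0.134·(74.6 − 277) + m·2.43·(74.6 − 34.2) = 0
98.17 m = 21372
m = 21372/98.17 ≈ 217.7 g

m ≈ 218 g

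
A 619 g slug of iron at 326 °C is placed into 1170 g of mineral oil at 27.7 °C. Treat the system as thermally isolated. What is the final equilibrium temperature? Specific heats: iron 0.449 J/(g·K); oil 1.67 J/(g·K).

T_f ≈ 64.8 °C

T_f = Σ m_i c_i T_i / Σ m_i c_i:
T_f = (277.93·326 + 1953.9·27.7) / (277.93 + 1953.9)
    = 144729 / 2231.8 ≈ 64.85 °C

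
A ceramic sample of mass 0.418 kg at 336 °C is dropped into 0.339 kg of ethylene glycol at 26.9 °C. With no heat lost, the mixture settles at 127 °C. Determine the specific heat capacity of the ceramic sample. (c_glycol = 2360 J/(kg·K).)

Conservation of energy gives ΣQ = 0:
0.418×c×(127 − 336) + 0.339×2360×(127 − 26.9) = 0
-87.36 c = -80084
c = -80084/-87.36 ≈ 916.7 J/(kg·K)

c ≈ 917 J/(kg·K)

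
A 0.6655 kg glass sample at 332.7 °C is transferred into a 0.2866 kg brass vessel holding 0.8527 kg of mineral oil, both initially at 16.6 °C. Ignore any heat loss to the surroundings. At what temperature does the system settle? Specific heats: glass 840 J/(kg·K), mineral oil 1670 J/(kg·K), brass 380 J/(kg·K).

T_f ≈ 101.1 °C

Setting the total heat transfer to zero:
0.6655*840*(T − 332.7) + 0.8527*1670*(T − 16.6) + 0.2866*380*(T − 16.6) = 0
559.02(T − 332.7) + 1424(T − 16.6) + 108.91(T − 16.6) = 0
2091.9 T = 211432
T = 211432 / 2091.9 = 101 °C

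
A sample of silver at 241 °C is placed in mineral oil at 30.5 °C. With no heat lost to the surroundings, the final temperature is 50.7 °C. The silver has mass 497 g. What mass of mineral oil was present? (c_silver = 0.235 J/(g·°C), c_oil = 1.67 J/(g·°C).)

Let T be the final temperature. ΣQ_i = 0:
497×0.235×(50.7 − 241) + m×1.67×(50.7 − 30.5) = 0
33.73 m = 22226
m = 22226/33.73 ≈ 658.9 g

m ≈ 659 g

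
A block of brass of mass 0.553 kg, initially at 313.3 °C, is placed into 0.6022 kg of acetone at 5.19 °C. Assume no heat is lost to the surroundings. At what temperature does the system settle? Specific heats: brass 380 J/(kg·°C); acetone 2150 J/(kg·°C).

T_f = Σ m_i c_i T_i / Σ m_i c_i:
T_f = (210.14×313.3 + 1294.7×5.19) / (210.14 + 1294.7)
    = 72557 / 1504.9 ≈ 48.21 °C

T_f ≈ 48.2 °C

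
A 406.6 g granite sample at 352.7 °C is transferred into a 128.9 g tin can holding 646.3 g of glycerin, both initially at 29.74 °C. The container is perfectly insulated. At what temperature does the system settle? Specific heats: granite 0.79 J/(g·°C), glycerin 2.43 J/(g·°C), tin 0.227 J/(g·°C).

T_f ≈ 83.7 °C

Net heat exchanged in the isolated system is zero:
406.6*0.79*(T − 352.7) + 646.3*2.43*(T − 29.74) + 128.9*0.227*(T − 29.74) = 0
321.21(T − 352.7) + 1570.5(T − 29.74) + 29.26(T − 29.74) = 0
1921 T = 160869
T ≈ 83.74 °C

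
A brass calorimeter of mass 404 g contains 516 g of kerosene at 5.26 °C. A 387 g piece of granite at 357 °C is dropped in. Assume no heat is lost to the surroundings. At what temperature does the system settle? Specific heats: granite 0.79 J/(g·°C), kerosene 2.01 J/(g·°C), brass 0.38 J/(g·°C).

T_f = Σ m_i c_i T_i / Σ m_i c_i:
T_f = (305.73*357 + 1037.2*5.26 + 153.52*5.26) / (305.73 + 1037.2 + 153.52)
    = 115409 / 1496.4 ≈ 77.12 °C

T_f ≈ 77.1 °C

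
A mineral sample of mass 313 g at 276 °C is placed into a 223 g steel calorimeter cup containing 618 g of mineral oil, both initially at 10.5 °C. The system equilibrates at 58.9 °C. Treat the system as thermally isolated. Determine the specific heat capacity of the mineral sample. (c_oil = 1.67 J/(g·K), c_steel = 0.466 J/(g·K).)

Taking heat into each body as positive, Σ m c ΔT = 0:
313·c·(58.9 − 276) + 618·1.67·(58.9 − 10.5) + 223·0.466·(58.9 − 10.5) = 0
-67952 c = -54981
c = -54981/-67952 ≈ 0.8091 J/(g·K)

c ≈ 0.809 J/(g·K)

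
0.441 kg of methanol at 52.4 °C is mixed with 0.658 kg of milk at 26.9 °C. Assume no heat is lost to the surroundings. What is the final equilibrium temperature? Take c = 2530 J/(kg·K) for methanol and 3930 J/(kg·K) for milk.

Heat gained plus heat lost sum to zero:
0.441·2530·(T − 52.4) + 0.658·3930·(T − 26.9) = 0
1115.7(T − 52.4) + 2585.9(T − 26.9) = 0
3701.7 T = 128026
T = 128026 / 3701.7 = 34.6 °C

T_f ≈ 34.6 °C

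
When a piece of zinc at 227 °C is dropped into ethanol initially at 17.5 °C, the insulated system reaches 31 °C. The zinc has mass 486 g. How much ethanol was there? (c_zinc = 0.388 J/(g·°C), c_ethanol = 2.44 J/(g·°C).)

Taking heat into each body as positive, Σ m c ΔT = 0:
486×0.388×(31 − 227) + m×2.44×(31 − 17.5) = 0
32.94 m = 36959
m = 36959/32.94 ≈ 1122 g

m ≈ 1120 g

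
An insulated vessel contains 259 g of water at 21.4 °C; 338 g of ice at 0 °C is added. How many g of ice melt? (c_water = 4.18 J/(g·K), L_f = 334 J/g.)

Water can give up m c ΔT = 259×4.18×21.4 = 23168 J before reaching 0 °C.
To melt every bit of ice: 338×334 = 112892 J.
Since 23168 < 112892 J, not all the ice melts; equilibrium is at 0 °C.
m_melt = 23168 / L_f = 69.37 g.

m_melted ≈ 69.4 g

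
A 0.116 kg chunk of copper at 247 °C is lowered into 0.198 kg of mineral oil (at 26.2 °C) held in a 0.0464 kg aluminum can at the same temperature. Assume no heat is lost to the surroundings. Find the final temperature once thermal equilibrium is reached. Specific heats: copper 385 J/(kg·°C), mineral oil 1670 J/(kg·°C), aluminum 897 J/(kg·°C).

T_f ≈ 49.9 °C

T_f is the heat-capacity-weighted average of the initial temperatures:
T_f = (44.66·247 + 330.66·26.2 + 41.62·26.2) / (44.66 + 330.66 + 41.62)
    = 20785 / 416.94 ≈ 49.85 °C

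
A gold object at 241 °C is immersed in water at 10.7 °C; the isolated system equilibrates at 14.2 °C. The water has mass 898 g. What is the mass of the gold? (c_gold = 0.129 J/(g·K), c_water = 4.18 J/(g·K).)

Net heat exchanged in the isolated system is zero:
m×0.129×(14.2 − 241) + 898×4.18×(14.2 − 10.7) = 0
-29.26 m = -13138
m = -13138/-29.26 ≈ 449 g

m ≈ 449 g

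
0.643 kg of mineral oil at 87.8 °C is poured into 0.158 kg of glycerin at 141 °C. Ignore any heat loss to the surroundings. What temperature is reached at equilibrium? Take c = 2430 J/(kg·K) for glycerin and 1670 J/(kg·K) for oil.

T_f ≈ 101.8 °C

|Q_glycerin| = |Q_oil|:
0.158*2430*(141 − T) = 0.643*1670*(T − 87.8)
383.94(141 − T) = 1073.8(T − 87.8)
1457.8 T = 148416  ⇒  T ≈ 101.81 °C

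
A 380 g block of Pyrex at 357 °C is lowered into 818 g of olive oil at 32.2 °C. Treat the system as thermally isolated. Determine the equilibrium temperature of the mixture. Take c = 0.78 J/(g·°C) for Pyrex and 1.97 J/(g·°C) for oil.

T_f ≈ 82.7 °C

With ΣQ=0 the equilibrium temperature is the m·c-weighted mean:
T_f = (296.4*357 + 1611.5*32.2) / (296.4 + 1611.5)
    = 157704 / 1907.9 ≈ 82.66 °C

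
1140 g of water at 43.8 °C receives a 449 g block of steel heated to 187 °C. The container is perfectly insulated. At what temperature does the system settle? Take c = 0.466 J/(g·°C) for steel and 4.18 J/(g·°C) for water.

Let T be the final temperature. ΣQ_i = 0:
449·0.466·(T − 187) + 1140·4.18·(T − 43.8) = 0
(209.23 + 4765.2) T = 209.23·187 + 4765.2·43.8
T = 247843 / 4974.4 = 49.8 °C

T_f ≈ 49.8 °C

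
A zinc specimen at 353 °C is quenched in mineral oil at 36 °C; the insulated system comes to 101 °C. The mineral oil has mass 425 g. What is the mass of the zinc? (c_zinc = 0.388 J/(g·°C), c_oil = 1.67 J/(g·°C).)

m ≈ 472 g

Taking heat into each body as positive, Σ m c ΔT = 0:
m·0.388·(101 − 353) + 425·1.67·(101 − 36) = 0
-97.78 m = -46134
m = -46134/-97.78 ≈ 471.8 g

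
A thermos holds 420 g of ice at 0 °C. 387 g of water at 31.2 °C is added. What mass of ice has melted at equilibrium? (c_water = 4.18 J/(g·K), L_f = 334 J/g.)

m_melted ≈ 151 g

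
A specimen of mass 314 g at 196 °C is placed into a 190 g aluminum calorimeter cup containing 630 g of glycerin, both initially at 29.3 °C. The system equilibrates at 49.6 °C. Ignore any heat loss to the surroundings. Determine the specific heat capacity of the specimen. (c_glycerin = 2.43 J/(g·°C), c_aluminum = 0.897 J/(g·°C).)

c ≈ 0.751 J/(g·°C)

Let T be the final temperature. ΣQ_i = 0:
314×c×(49.6 − 196) + 630×2.43×(49.6 − 29.3) + 190×0.897×(49.6 − 29.3) = 0
-45970 c = -34537
c = -34537/-45970 ≈ 0.7513 J/(g·°C)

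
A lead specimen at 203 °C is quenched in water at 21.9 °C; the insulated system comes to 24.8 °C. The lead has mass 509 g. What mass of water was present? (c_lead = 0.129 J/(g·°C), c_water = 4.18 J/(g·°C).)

m ≈ 965 g

Energy conservation, ΣQ = 0:
509×0.129×(24.8 − 203) + m×4.18×(24.8 − 21.9) = 0
12.12 m = 11701
m = 11701/12.12 ≈ 965.3 g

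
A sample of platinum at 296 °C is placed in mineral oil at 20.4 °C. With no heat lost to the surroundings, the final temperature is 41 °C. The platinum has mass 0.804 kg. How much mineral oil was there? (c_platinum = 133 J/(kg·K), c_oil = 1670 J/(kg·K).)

|Q_platinum| = |Q_oil|:
0.804×133×(296 − 41) = m×1670×(41 − 20.4)
34402 m = 27268  ⇒  m ≈ 0.7926 kg

m ≈ 0.793 kg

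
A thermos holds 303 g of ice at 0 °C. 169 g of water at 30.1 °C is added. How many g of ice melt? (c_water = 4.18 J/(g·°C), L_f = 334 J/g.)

Water can give up m c ΔT = 169×4.18×30.1 = 21263 J before reaching 0 °C.
To melt every bit of ice: 303×334 = 101202 J.
Since 21263 < 101202 J, not all the ice melts; equilibrium is at 0 °C.
m_melt = 21263 / L_f = 63.66 g.

m_melted ≈ 63.7 g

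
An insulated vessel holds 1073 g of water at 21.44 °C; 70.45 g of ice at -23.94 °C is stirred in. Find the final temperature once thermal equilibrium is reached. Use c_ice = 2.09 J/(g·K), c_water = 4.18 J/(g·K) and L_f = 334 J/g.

Energy balance with sensible and latent terms:
ice -23.94→0 °C: 70.45·2.09·23.94 = 3524.9
  latent heat to melt: 70.45·334 = 23530
  warm the meltwater: 294.48 T
  water: 4485.1(T − 21.44)
4779.6 T = 96161 − 27055 = 69106
T ≈ 14.46 °C. Since T > 0 °C, the all-ice-melts assumption holds.

T_f ≈ 14.5 °C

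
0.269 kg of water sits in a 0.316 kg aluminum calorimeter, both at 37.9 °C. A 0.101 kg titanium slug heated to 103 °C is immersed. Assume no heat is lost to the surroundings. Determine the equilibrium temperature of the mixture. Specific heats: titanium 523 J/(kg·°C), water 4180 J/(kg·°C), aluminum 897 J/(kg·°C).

Let T be the final temperature. ΣQ_i = 0:
0.101·523·(T − 103) + 0.269·4180·(T − 37.9) + 0.316·897·(T − 37.9) = 0
52.82(T − 103) + 1124.4(T − 37.9) + 283.45(T − 37.9) = 0
(52.82 + 1124.4 + 283.45) T = 52.82·103 + 1124.4·37.9 + 283.45·37.9
T = 58799/1460.7 ≈ 40.25 °C

T_f ≈ 40.3 °C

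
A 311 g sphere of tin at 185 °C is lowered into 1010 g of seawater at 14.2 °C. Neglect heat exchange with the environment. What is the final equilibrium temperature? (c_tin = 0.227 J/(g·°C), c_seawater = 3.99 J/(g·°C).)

Heat lost by the tin equals heat gained by the seawater:
311·0.227·(185 − T) = 1010·3.99·(T − 14.2)
70.6(185 − T) = 4029.9(T − 14.2)
4100.5 T = 70285  ⇒  T ≈ 17.14 °C

T_f ≈ 17.1 °C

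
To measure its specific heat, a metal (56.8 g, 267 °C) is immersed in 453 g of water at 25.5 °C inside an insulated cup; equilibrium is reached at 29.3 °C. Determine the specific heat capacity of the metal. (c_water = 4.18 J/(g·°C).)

Heat lost by the metal = heat gained by the water:
56.8×c×(267 − 29.3) = 453×4.18×(29.3 − 25.5)
13501 c = 7195.5  ⇒  c ≈ 0.5329 J/(g·°C)

c ≈ 0.533 J/(g·°C)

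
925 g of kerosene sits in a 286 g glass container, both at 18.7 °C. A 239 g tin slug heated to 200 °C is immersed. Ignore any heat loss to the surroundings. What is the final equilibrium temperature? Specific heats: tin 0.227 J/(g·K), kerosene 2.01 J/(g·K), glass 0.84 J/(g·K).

T_f ≈ 23.3 °C

Setting the total heat transfer to zero:
239×0.227×(T − 200) + 925×2.01×(T − 18.7) + 286×0.84×(T − 18.7) = 0
54.25(T − 200) + 1859.2(T − 18.7) + 240.24(T − 18.7) = 0
2153.7 T = 50111
T ≈ 23.27 °C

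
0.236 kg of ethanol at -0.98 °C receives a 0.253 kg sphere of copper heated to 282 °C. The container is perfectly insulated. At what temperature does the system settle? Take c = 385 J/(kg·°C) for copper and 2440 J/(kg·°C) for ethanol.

T_f ≈ 40.0 °C

Net heat exchanged in the isolated system is zero:
0.253×385×(T − 282) + 0.236×2440×(T − (-0.98)) = 0
(97.41 + 575.84) T = 97.41×282 + 575.84×(-0.98)
T ≈ 39.96 °C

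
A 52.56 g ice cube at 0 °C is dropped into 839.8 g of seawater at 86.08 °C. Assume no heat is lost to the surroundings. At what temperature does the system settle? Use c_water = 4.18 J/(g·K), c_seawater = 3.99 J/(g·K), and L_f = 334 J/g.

Energy conservation, ΣQ = 0:
fusion: m_ice L_f = 52.56·334 = 17555
  meltwater 0→T: 52.56·4.18·T = 219.7 T
  seawater cools: 839.8·3.99·(T − 86.08) = 3350.8(T − 86.08)
3570.5 T = 288437 − 17555 = 270882
T ≈ 75.87 °C. Since T > 0 °C, the all-ice-melts assumption holds.

T_f ≈ 75.9 °C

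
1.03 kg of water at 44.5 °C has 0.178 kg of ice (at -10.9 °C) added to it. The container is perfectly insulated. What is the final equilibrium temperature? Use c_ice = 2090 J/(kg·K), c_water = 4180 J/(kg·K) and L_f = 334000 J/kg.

Sum of m c ΔT and latent-heat terms is zero:
warm ice to 0 °C: 0.178·2090·(0 − (-10.9)) = 4055
  latent heat to melt: 0.178·334000 = 59452
  meltwater 0→T: 0.178·4180·T = 744.04 T
  water cools: 1.03·4180·(T − 44.5) = 4305.4(T − 44.5)
5049.4 T = 191590 − 63507 = 128083
T ≈ 25.37 °C (positive, so assuming full melt was valid).

T_f ≈ 25.4 °C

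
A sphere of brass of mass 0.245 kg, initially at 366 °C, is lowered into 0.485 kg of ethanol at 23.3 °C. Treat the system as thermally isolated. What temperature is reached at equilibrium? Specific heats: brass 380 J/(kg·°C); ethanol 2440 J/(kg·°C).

T_f ≈ 48.3 °C

T_f is the heat-capacity-weighted average of the initial temperatures:
T_f = (93.1×366 + 1183.4×23.3) / (93.1 + 1183.4)
    = 61648 / 1276.5 ≈ 48.29 °C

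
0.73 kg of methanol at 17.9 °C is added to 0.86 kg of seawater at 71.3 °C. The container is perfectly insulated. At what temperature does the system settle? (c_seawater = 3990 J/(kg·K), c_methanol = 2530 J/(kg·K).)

Let T be the final temperature. ΣQ_i = 0:
0.86*3990*(T − 71.3) + 0.73*2530*(T − 17.9) = 0
3431.4(T − 71.3) + 1846.9(T − 17.9) = 0
5278.3 T = 277718
T ≈ 52.62 °C

T_f ≈ 52.6 °C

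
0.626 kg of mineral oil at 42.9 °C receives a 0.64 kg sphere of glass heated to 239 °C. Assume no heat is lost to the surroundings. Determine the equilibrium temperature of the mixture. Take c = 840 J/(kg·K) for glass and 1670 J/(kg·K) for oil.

T_f is the heat-capacity-weighted average of the initial temperatures:
T_f = (537.6×239 + 1045.4×42.9) / (537.6 + 1045.4)
    = 173335 / 1583 ≈ 109.50 °C

T_f ≈ 109.5 °C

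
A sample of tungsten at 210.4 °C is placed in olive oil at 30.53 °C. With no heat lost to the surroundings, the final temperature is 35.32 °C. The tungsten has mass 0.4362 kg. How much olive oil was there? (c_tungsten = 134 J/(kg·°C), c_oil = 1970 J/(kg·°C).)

Heat lost by the tungsten = heat gained by the oil:
0.4362×134×(210.4 − 35.32) = m×1970×(35.32 − 30.53)
9436.3 m = 10234  ⇒  m ≈ 1.084 kg

m ≈ 1.08 kg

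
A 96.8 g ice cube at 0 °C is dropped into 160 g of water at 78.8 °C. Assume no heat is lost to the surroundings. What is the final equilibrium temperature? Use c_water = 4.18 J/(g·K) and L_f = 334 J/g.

Setting the total heat transfer to zero:
fusion: m_ice L_f = 96.8×334 = 32331; warm the meltwater: 404.62 T; water: 668.8(T − 78.8)
1073.4 T = 52701 − 32331 = 20370
T ≈ 18.98 °C (positive, so assuming full melt was valid).

T_f ≈ 19.0 °C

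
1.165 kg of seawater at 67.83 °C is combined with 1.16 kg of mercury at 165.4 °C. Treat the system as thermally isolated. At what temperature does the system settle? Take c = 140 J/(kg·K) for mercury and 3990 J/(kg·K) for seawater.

T_f ≈ 71.1 °C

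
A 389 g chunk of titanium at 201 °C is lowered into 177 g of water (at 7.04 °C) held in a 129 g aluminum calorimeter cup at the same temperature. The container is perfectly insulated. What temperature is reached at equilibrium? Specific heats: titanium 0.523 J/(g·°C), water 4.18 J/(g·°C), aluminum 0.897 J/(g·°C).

Energy conservation, ΣQ = 0:
389×0.523×(T − 201) + 177×4.18×(T − 7.04) + 129×0.897×(T − 7.04) = 0
(203.45 + 739.86 + 115.71) T = 203.45×201 + 739.86×7.04 + 115.71×7.04
T = 46916/1059 ≈ 44.30 °C

T_f ≈ 44.3 °C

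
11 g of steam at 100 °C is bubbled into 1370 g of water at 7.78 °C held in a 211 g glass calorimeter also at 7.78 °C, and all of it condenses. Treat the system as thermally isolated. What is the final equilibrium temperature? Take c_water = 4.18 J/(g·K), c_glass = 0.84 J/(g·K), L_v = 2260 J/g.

T_f ≈ 12.7 °C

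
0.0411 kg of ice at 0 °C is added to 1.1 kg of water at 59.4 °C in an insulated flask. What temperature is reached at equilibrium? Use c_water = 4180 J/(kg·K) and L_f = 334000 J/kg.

T_f ≈ 54.4 °C

Sum of m c ΔT and latent-heat terms is zero:
latent heat to melt: 0.0411×334000 = 13727; warm the meltwater: 171.8 T; water cools: 1.1×4180×(T − 59.4) = 4598(T − 59.4)
4769.8 T = 273121 − 13727 = 259394
T ≈ 54.38 °C. Since T > 0 °C, the all-ice-melts assumption holds.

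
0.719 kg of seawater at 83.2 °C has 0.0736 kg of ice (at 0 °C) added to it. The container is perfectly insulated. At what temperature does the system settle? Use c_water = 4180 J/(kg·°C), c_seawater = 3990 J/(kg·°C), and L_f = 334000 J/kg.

Energy balance with sensible and latent terms:
latent heat to melt: 0.0736·334000 = 24582; meltwater 0→T: 0.0736·4180·T = 307.65 T; seawater cools: 0.719·3990·(T − 83.2) = 2868.8(T − 83.2)
3176.5 T = 238685 − 24582 = 214103
T ≈ 67.40 °C (positive, so assuming full melt was valid).

T_f ≈ 67.4 °C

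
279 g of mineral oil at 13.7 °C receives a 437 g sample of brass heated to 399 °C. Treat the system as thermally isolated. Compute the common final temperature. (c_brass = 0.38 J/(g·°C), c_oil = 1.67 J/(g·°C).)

T_f ≈ 114.9 °C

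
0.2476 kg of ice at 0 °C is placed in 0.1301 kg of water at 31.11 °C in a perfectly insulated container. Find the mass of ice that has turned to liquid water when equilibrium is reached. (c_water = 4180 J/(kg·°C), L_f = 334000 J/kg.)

m_melted ≈ 0.0507 kg

Water can give up m c ΔT = 0.1301·4180·31.11 = 16918 J before reaching 0 °C.
Fully melting the ice requires m_ice L_f = 0.2476·334000 = 82698 J.
16918 J < 82698 J, so only part of the ice melts and the system sits at 0 °C.
Mass melted = 16918/334000 ≈ 0.05065 kg.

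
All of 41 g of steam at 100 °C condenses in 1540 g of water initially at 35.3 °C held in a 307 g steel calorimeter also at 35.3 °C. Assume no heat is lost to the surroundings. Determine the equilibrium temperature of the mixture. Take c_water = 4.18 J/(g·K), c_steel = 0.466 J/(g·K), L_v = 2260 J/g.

Heat gained plus heat lost sum to zero:
steam→water at 100 °C releases m L_v = 41·2260 = 92660
  condensate cools 100→T: 41·4.18·(T − 100) = 171.38(T − 100)
  water warms: 1540·4.18·(T − 35.3) = 6437.2(T − 35.3)
  steel cup: 307·0.466·(T − 35.3) = 143.06(T − 35.3)
6751.6 T = 92660 + 17138 + 232283 = 342081
T ≈ 50.67 °C (< 100 °C, so full condensation is consistent).

T_f ≈ 50.7 °C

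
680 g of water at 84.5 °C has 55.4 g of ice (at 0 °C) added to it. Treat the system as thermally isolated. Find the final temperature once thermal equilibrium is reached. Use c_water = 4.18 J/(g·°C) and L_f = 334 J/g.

Energy balance with sensible and latent terms:
latent heat to melt: 55.4·334 = 18504
  warm the meltwater: 231.57 T
  water cools: 680·4.18·(T − 84.5) = 2842.4(T − 84.5)
3074 T = 240183 − 18504 = 221679
T ≈ 72.11 °C — above 0 °C, consistent with complete melting.

T_f ≈ 72.1 °C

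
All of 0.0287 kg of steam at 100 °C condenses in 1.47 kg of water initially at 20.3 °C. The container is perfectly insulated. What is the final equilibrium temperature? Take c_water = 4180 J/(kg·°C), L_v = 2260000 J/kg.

Net heat exchanged in the isolated system is zero:
steam→water at 100 °C releases m L_v = 0.0287·2260000 = 64862; condensate cools 100→T: 0.0287·4180·(T − 100) = 119.97(T − 100); water warms: 1.47·4180·(T − 20.3) = 6144.6(T − 20.3)
6264.6 T = 64862 + 11997 + 124735 = 201594
T ≈ 32.18 °C, under the boiling point, so the assumption holds.

T_f ≈ 32.2 °C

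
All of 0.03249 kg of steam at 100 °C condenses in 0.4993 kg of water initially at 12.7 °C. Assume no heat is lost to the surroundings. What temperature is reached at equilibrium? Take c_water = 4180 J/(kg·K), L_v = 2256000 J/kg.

Taking heat into each body as positive, Σ m c ΔT = 0:
latent heat released on condensation: 0.03249·2256000 = 73297; condensed water 100 °C→T: 135.81(T − 100); original water: 2087.1(T − 12.7)
2222.9 T = 73297 + 13581 + 26506 = 113384
T ≈ 51.01 °C (< 100 °C, so full condensation is consistent).

T_f ≈ 51.0 °C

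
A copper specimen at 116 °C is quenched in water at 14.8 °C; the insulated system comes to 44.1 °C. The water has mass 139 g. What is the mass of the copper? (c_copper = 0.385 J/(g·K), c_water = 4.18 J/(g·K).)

m ≈ 615 g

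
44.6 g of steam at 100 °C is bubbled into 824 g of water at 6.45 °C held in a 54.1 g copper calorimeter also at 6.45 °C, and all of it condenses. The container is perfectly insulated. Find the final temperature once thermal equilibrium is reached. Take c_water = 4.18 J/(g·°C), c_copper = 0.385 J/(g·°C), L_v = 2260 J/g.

T_f ≈ 38.8 °C

Sum of m c ΔT and latent-heat terms is zero:
steam→water at 100 °C releases m L_v = 44.6·2260 = 100796
  condensed water 100 °C→T: 186.43(T − 100)
  original water: 3444.3(T − 6.45)
  copper cup: 54.1·0.385·(T − 6.45) = 20.83(T − 6.45)
3651.6 T = 100796 + 18643 + 22350 = 141789
T ≈ 38.83 °C (< 100 °C, so full condensation is consistent).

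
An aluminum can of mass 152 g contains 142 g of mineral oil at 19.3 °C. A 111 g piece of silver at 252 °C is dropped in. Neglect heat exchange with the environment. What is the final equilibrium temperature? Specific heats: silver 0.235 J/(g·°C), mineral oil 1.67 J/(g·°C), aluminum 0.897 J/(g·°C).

T_f ≈ 34.5 °C

Conservation of energy gives ΣQ = 0:
111*0.235*(T − 252) + 142*1.67*(T − 19.3) + 152*0.897*(T − 19.3) = 0
26.08(T − 252) + 237.14(T − 19.3) + 136.34(T − 19.3) = 0
(26.08 + 237.14 + 136.34) T = 26.08*252 + 237.14*19.3 + 136.34*19.3
T = 13782 / 399.57 = 34.5 °C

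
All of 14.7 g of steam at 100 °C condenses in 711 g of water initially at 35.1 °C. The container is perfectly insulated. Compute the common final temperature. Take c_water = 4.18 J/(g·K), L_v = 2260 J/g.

T_f ≈ 47.4 °C

Energy conservation, ΣQ = 0:
condense steam: −14.7·2260 = −33222; condensed water 100 °C→T: 61.45(T − 100); water warms: 711·4.18·(T − 35.1) = 2972(T − 35.1)
3033.4 T = 33222 + 6144.6 + 104316 = 143683
T ≈ 47.37 °C (< 100 °C, so full condensation is consistent).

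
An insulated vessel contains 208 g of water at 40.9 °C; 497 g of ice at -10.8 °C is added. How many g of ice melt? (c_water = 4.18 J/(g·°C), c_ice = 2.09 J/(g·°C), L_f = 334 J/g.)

m_melted ≈ 72.9 g

Heat available from the water dropping to 0 °C: 208·4.18·40.9 = 35560 J.
Of that, 497·2.09·10.8 = 11218 J goes to bring the ice to 0 °C, leaving 24342 J.
Fully melting the ice requires m_ice L_f = 497·334 = 165998 J.
That's not enough to melt it all — equilibrium is at 0 °C with ice remaining.
m_melted·334 = 24342  ⇒  m_melted ≈ 72.88 g.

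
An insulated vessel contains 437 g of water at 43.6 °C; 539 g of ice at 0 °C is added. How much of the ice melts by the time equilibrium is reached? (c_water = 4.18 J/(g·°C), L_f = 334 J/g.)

Heat available from the water dropping to 0 °C: 437·4.18·43.6 = 79642 J.
To melt every bit of ice: 539·334 = 180026 J.
Since 79642 < 180026 J, not all the ice melts; equilibrium is at 0 °C.
m_melted·334 = 79642  ⇒  m_melted ≈ 238.5 g.

m_melted ≈ 238 g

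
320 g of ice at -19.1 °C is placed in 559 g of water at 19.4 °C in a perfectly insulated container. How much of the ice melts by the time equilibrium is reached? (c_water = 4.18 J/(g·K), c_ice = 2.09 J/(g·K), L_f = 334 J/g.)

Water can give up m c ΔT = 559×4.18×19.4 = 45330 J before reaching 0 °C.
Warming the ice to 0 °C takes 320×2.09×19.1 = 12774 J, leaving 32556 J for melting.
Melting all 320 g of ice would need 320×334 = 106880 J.
That's not enough to melt it all — equilibrium is at 0 °C with ice remaining.
m_melt = 32556 / L_f = 97.47 g.

m_melted ≈ 97.5 g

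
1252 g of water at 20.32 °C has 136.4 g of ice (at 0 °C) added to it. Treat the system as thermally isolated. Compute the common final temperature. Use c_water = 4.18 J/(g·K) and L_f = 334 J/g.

T_f ≈ 10.5 °C

Conservation of energy gives ΣQ = 0:
fusion: m_ice L_f = 136.4×334 = 45558; meltwater 0→T: 136.4×4.18×T = 570.15 T; water cools: 1252×4.18×(T − 20.32) = 5233.4(T − 20.32)
5803.5 T = 106342 − 45558 = 60784
T ≈ 10.47 °C — above 0 °C, consistent with complete melting.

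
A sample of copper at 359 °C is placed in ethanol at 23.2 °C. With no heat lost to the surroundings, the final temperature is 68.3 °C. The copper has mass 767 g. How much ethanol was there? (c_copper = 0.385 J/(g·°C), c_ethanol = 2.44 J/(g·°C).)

m ≈ 780 g

Let T be the final temperature. ΣQ_i = 0:
767×0.385×(68.3 − 359) + m×2.44×(68.3 − 23.2) = 0
110.04 m = 85842
m = 85842/110.04 ≈ 780.1 g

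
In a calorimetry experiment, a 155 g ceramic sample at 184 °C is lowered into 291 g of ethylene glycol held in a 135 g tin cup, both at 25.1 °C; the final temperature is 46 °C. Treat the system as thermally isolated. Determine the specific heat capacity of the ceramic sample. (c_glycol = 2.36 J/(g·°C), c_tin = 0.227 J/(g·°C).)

c ≈ 0.701 J/(g·°C)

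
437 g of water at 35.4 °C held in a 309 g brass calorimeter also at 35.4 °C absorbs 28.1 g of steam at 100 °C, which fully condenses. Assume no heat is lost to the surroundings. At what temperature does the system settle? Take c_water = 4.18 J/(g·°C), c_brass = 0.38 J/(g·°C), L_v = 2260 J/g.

T_f ≈ 69.9 °C

Conservation of energy gives ΣQ = 0:
condense steam: −28.1×2260 = −63506
  condensed water 100 °C→T: 117.46(T − 100)
  original water: 1826.7(T − 35.4)
  cup: 117.42(T − 35.4)
2061.5 T = 63506 + 11746 + 68820 = 144072
T ≈ 69.89 °C, under the boiling point, so the assumption holds.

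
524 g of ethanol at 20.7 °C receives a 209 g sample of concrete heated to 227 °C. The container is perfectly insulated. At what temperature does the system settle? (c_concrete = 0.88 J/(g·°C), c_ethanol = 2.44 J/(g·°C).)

T_f ≈ 46.6 °C

Conservation of energy gives ΣQ = 0:
209×0.88×(T − 227) + 524×2.44×(T − 20.7) = 0
183.92(T − 227) + 1278.6(T − 20.7) = 0
1462.5 T = 68216
T = 68216/1462.5 ≈ 46.64 °C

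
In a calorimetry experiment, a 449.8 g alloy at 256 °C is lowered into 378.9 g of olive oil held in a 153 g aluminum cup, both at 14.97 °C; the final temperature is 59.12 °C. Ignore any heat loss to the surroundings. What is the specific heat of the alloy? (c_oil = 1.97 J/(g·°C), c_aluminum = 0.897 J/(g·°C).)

Taking heat into each body as positive, Σ m c ΔT = 0:
449.8·c·(59.12 − 256) + 378.9·1.97·(59.12 − 14.97) + 153·0.897·(59.12 − 14.97) = 0
-88557 c = -39014
c = -39014/-88557 ≈ 0.4406 J/(g·°C)

c ≈ 0.441 J/(g·°C)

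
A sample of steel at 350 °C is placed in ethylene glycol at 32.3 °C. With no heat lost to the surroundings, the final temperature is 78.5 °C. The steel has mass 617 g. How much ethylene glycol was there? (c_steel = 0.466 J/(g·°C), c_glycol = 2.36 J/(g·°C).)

m ≈ 716 g

Heat lost by the steel = heat gained by the glycol:
617×0.466×(350 − 78.5) = m×2.36×(78.5 − 32.3)
109.03 m = 78062  ⇒  m ≈ 716 g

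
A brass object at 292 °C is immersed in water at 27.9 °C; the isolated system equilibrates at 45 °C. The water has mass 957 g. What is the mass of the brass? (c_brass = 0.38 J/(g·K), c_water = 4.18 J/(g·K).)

Net heat exchanged in the isolated system is zero:
m×0.38×(45 − 292) + 957×4.18×(45 − 27.9) = 0
-93.86 m = -68404
m = -68404/-93.86 ≈ 728.8 g

m ≈ 729 g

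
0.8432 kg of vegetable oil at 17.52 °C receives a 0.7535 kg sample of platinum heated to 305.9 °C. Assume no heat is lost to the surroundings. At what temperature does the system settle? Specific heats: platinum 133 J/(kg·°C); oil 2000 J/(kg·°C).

T_f ≈ 33.7 °C

T_f = Σ m_i c_i T_i / Σ m_i c_i:
T_f = (100.22*305.9 + 1686.4*17.52) / (100.22 + 1686.4)
    = 60202 / 1786.6 ≈ 33.70 °C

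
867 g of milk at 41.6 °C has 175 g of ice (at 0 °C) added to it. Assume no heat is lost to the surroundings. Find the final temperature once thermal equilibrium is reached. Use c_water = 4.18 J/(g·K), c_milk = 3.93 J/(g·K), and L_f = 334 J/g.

T_f ≈ 20.1 °C

Setting the total heat transfer to zero:
melt ice: 175·334 = 58450; warm the meltwater: 731.5 T; milk: 3407.3(T − 41.6)
4138.8 T = 141744 − 58450 = 83294
T ≈ 20.13 °C. Since T > 0 °C, the all-ice-melts assumption holds.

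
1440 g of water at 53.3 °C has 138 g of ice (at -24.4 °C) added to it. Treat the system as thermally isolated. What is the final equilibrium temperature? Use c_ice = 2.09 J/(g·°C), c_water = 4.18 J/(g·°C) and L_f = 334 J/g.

Energy conservation, ΣQ = 0:
warm ice to 0 °C: 138×2.09×(0 − (-24.4)) = 7037.4; fusion: m_ice L_f = 138×334 = 46092; meltwater 0→T: 138×4.18×T = 576.84 T; water cools: 1440×4.18×(T − 53.3) = 6019.2(T − 53.3)
6596 T = 320823 − 53129 = 267694
T ≈ 40.58 °C (positive, so assuming full melt was valid).

T_f ≈ 40.6 °C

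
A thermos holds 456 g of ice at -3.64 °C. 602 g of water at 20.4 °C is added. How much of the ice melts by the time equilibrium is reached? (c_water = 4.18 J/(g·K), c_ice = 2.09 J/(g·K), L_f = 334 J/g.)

m_melted ≈ 143 g

Cooling the water to 0 °C releases 602·4.18·20.4 = 51334 J.
Warming the ice to 0 °C takes 456·2.09·3.64 = 3469.1 J, leaving 47865 J for melting.
Fully melting the ice requires m_ice L_f = 456·334 = 152304 J.
Since 47865 < 152304 J, not all the ice melts; equilibrium is at 0 °C.
m_melt = 47865 / L_f = 143.3 g.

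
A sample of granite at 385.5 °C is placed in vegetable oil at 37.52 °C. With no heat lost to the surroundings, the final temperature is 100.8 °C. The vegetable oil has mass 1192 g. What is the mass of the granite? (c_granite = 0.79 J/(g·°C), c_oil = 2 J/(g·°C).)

m ≈ 671 g

Heat lost by the granite = heat gained by the oil:
m·0.79·(385.5 − 100.8) = 1192·2·(100.8 − 37.52)
224.91 m = 150860  ⇒  m ≈ 670.7 g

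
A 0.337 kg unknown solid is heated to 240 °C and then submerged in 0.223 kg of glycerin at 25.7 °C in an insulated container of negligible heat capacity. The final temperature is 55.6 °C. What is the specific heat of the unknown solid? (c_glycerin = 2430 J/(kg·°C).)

c ≈ 261 J/(kg·°C)

Taking heat into each body as positive, Σ m c ΔT = 0:
0.337×c×(55.6 − 240) + 0.223×2430×(55.6 − 25.7) = 0
-62.14 c = -16203
c = -16203/-62.14 ≈ 260.7 J/(kg·°C)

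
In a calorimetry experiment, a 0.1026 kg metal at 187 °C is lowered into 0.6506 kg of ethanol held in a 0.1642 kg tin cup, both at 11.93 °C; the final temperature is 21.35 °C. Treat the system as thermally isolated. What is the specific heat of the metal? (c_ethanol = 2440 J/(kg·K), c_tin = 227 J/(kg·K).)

Net heat exchanged in the isolated system is zero:
0.1026×c×(21.35 − 187) + 0.6506×2440×(21.35 − 11.93) + 0.1642×227×(21.35 − 11.93) = 0
-17 c = -15305
c = -15305/-17 ≈ 900.5 J/(kg·K)

c ≈ 901 J/(kg·K)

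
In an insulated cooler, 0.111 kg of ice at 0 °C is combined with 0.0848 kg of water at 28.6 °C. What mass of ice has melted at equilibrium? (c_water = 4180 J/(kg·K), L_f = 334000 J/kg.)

m_melted ≈ 0.0304 kg

Water can give up m c ΔT = 0.0848·4180·28.6 = 10138 J before reaching 0 °C.
To melt every bit of ice: 0.111·334000 = 37074 J.
10138 J < 37074 J, so only part of the ice melts and the system sits at 0 °C.
m_melt = 10138 / L_f = 0.03035 kg.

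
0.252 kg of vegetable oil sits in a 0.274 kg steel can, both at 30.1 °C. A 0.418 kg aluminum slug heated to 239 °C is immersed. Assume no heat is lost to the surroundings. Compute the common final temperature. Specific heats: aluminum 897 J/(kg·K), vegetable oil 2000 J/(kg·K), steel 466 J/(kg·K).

T_f ≈ 107.9 °C

Let T be the final temperature. ΣQ_i = 0:
0.418*897*(T − 239) + 0.252*2000*(T − 30.1) + 0.274*466*(T − 30.1) = 0
374.95(T − 239) + 504(T − 30.1) + 127.68(T − 30.1) = 0
1006.6 T = 108626
T ≈ 107.91 °C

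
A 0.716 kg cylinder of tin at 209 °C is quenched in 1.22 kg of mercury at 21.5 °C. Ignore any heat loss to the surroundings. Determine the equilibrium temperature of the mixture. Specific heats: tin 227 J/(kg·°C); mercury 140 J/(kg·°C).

T_f ≈ 112.9 °C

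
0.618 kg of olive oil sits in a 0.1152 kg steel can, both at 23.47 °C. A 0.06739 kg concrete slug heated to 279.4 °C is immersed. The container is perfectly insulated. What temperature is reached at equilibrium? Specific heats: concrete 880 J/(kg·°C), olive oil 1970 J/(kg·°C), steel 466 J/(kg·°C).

T_f ≈ 34.9 °C

Heat gained plus heat lost sum to zero:
0.06739·880·(T − 279.4) + 0.618·1970·(T − 23.47) + 0.1152·466·(T − 23.47) = 0
1330.4 T = 46403
T = 46403 / 1330.4 = 34.9 °C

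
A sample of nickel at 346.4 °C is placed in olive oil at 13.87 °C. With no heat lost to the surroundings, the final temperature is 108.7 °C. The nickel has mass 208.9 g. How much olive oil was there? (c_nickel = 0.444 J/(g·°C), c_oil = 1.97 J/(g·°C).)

m ≈ 118 g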